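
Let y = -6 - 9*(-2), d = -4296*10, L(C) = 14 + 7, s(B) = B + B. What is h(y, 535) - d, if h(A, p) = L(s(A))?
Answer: 42981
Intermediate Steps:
s(B) = 2*B
L(C) = 21
d = -42960
y = 12 (y = -6 + 18 = 12)
h(A, p) = 21
h(y, 535) - d = 21 - 1*(-42960) = 21 + 42960 = 42981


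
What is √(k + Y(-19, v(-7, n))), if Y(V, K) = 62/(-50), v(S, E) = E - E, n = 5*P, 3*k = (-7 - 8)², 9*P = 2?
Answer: 2*√461/5 ≈ 8.5884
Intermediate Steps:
P = 2/9 (P = (⅑)*2 = 2/9 ≈ 0.22222)
k = 75 (k = (-7 - 8)²/3 = (⅓)*(-15)² = (⅓)*225 = 75)
n = 10/9 (n = 5*(2/9) = 10/9 ≈ 1.1111)
v(S, E) = 0
Y(V, K) = -31/25 (Y(V, K) = 62*(-1/50) = -31/25)
√(k + Y(-19, v(-7, n))) = √(75 - 31/25) = √(1844/25) = 2*√461/5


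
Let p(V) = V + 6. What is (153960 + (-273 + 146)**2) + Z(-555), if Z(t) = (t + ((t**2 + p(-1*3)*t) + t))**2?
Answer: 93177732589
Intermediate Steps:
p(V) = 6 + V
Z(t) = (t**2 + 5*t)**2 (Z(t) = (t + ((t**2 + (6 - 1*3)*t) + t))**2 = (t + ((t**2 + (6 - 3)*t) + t))**2 = (t + ((t**2 + 3*t) + t))**2 = (t + (t**2 + 4*t))**2 = (t**2 + 5*t)**2)
(153960 + (-273 + 146)**2) + Z(-555) = (153960 + (-273 + 146)**2) + (-555)**2*(5 - 555)**2 = (153960 + (-127)**2) + 308025*(-550)**2 = (153960 + 16129) + 308025*302500 = 170089 + 93177562500 = 93177732589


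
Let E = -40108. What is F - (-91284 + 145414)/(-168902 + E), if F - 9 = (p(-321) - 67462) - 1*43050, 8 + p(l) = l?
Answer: -2316494219/20901 ≈ -1.1083e+5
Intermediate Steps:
p(l) = -8 + l
F = -110832 (F = 9 + (((-8 - 321) - 67462) - 1*43050) = 9 + ((-329 - 67462) - 43050) = 9 + (-67791 - 43050) = 9 - 110841 = -110832)
F - (-91284 + 145414)/(-168902 + E) = -110832 - (-91284 + 145414)/(-168902 - 40108) = -110832 - 54130/(-209010) = -110832 - 54130*(-1)/209010 = -110832 - 1*(-5413/20901) = -110832 + 5413/20901 = -2316494219/20901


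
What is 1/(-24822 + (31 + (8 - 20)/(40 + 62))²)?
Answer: -289/6897933 ≈ -4.1897e-5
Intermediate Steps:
1/(-24822 + (31 + (8 - 20)/(40 + 62))²) = 1/(-24822 + (31 - 12/102)²) = 1/(-24822 + (31 - 12*1/102)²) = 1/(-24822 + (31 - 2/17)²) = 1/(-24822 + (525/17)²) = 1/(-24822 + 275625/289) = 1/(-6897933/289) = -289/6897933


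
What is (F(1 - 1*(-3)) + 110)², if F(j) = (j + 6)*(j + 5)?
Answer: 40000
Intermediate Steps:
F(j) = (5 + j)*(6 + j) (F(j) = (6 + j)*(5 + j) = (5 + j)*(6 + j))
(F(1 - 1*(-3)) + 110)² = ((30 + (1 - 1*(-3))² + 11*(1 - 1*(-3))) + 110)² = ((30 + (1 + 3)² + 11*(1 + 3)) + 110)² = ((30 + 4² + 11*4) + 110)² = ((30 + 16 + 44) + 110)² = (90 + 110)² = 200² = 40000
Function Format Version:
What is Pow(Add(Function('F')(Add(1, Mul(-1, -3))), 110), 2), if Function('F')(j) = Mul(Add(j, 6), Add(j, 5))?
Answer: 40000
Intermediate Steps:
Function('F')(j) = Mul(Add(5, j), Add(6, j)) (Function('F')(j) = Mul(Add(6, j), Add(5, j)) = Mul(Add(5, j), Add(6, j)))
Pow(Add(Function('F')(Add(1, Mul(-1, -3))), 110), 2) = Pow(Add(Add(30, Pow(Add(1, Mul(-1, -3)), 2), Mul(11, Add(1, Mul(-1, -3)))), 110), 2) = Pow(Add(Add(30, Pow(Add(1, 3), 2), Mul(11, Add(1, 3))), 110), 2) = Pow(Add(Add(30, Pow(4, 2), Mul(11, 4)), 110), 2) = Pow(Add(Add(30, 16, 44), 110), 2) = Pow(Add(90, 110), 2) = Pow(200, 2) = 40000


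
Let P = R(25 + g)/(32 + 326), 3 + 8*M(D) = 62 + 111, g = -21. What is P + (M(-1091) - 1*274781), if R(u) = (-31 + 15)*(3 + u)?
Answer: -196728205/716 ≈ -2.7476e+5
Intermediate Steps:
M(D) = 85/4 (M(D) = -3/8 + (62 + 111)/8 = -3/8 + (⅛)*173 = -3/8 + 173/8 = 85/4)
R(u) = -48 - 16*u (R(u) = -16*(3 + u) = -48 - 16*u)
P = -56/179 (P = (-48 - 16*(25 - 21))/(32 + 326) = (-48 - 16*4)/358 = (-48 - 64)*(1/358) = -112*1/358 = -56/179 ≈ -0.31285)
P + (M(-1091) - 1*274781) = -56/179 + (85/4 - 1*274781) = -56/179 + (85/4 - 274781) = -56/179 - 1099039/4 = -196728205/716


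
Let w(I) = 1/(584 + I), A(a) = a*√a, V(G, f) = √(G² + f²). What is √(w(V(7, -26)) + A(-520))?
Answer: √(1 - 1040*I*√130*(584 + 5*√29))/√(584 + 5*√29) ≈ 76.999 - 76.999*I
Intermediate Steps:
A(a) = a^(3/2)
√(w(V(7, -26)) + A(-520)) = √(1/(584 + √(7² + (-26)²)) + (-520)^(3/2)) = √(1/(584 + √(49 + 676)) - 1040*I*√130) = √(1/(584 + √725) - 1040*I*√130) = √(1/(584 + 5*√29) - 1040*I*√130)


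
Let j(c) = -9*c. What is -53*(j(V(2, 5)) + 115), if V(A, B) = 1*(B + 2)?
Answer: -2756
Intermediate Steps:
V(A, B) = 2 + B (V(A, B) = 1*(2 + B) = 2 + B)
-53*(j(V(2, 5)) + 115) = -53*(-9*(2 + 5) + 115) = -53*(-9*7 + 115) = -53*(-63 + 115) = -53*52 = -2756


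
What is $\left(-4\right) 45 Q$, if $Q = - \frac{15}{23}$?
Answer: $\frac{2700}{23} \approx 117.39$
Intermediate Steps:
$Q = - \frac{15}{23}$ ($Q = \left(-15\right) \frac{1}{23} = - \frac{15}{23} \approx -0.65217$)
$\left(-4\right) 45 Q = \left(-4\right) 45 \left(- \frac{15}{23}\right) = \left(-180\right) \left(- \frac{15}{23}\right) = \frac{2700}{23}$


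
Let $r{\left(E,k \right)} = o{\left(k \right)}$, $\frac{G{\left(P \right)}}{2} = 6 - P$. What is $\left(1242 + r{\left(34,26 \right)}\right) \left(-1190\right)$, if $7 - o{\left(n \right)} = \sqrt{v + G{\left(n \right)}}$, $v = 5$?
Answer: $-1486310 + 1190 i \sqrt{35} \approx -1.4863 \cdot 10^{6} + 7040.1 i$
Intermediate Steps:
$G{\left(P \right)} = 12 - 2 P$ ($G{\left(P \right)} = 2 \left(6 - P\right) = 12 - 2 P$)
$o{\left(n \right)} = 7 - \sqrt{17 - 2 n}$ ($o{\left(n \right)} = 7 - \sqrt{5 - \left(-12 + 2 n\right)} = 7 - \sqrt{17 - 2 n}$)
$r{\left(E,k \right)} = 7 - \sqrt{17 - 2 k}$
$\left(1242 + r{\left(34,26 \right)}\right) \left(-1190\right) = \left(1242 + \left(7 - \sqrt{17 - 52}\right)\right) \left(-1190\right) = \left(1242 + \left(7 - \sqrt{-35}\right)\right) \left(-1190\right) = \left(1242 + \left(7 - i \sqrt{35}\right)\right) \left(-1190\right) = \left(1249 - i \sqrt{35}\right) \left(-1190\right) = -1486310 + 1190 i \sqrt{35}$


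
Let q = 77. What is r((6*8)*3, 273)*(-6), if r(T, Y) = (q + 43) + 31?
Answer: -906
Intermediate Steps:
r(T, Y) = 151 (r(T, Y) = (77 + 43) + 31 = 120 + 31 = 151)
r((6*8)*3, 273)*(-6) = 151*(-6) = -906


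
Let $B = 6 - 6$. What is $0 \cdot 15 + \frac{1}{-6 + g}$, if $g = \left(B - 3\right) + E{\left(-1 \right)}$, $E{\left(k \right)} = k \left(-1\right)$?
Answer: $- \frac{1}{8} \approx -0.125$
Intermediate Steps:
$E{\left(k \right)} = - k$
$B = 0$ ($B = 6 - 6 = 0$)
$g = -2$ ($g = \left(0 - 3\right) - -1 = -3 + 1 = -2$)
$0 \cdot 15 + \frac{1}{-6 + g} = 0 \cdot 15 + \frac{1}{-6 - 2} = 0 + \frac{1}{-8} = 0 - \frac{1}{8} = - \frac{1}{8}$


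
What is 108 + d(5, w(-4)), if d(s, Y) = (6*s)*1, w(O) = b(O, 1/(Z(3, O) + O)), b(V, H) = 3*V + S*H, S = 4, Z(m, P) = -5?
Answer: 138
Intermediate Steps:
b(V, H) = 3*V + 4*H
w(O) = 3*O + 4/(-5 + O)
d(s, Y) = 6*s
108 + d(5, w(-4)) = 108 + 6*5 = 108 + 30 = 138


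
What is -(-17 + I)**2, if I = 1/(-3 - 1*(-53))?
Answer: -720801/2500 ≈ -288.32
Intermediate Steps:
I = 1/50 (I = 1/(-3 + 53) = 1/50 ≈ 0.020000)
-(-17 + I)**2 = -(-17 + 1/50)**2 = -(-849/50)**2 = -1*720801/2500 = -720801/2500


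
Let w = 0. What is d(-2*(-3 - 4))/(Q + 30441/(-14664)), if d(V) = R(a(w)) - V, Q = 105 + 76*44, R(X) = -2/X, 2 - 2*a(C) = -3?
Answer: -361712/84242825 ≈ -0.0042937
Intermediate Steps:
a(C) = 5/2 (a(C) = 1 - ½*(-3) = 1 + 3/2 = 5/2)
Q = 3449 (Q = 105 + 3344 = 3449)
d(V) = -⅘ - V (d(V) = -2/5/2 - V = -2*⅖ - V = -⅘ - V)
d(-2*(-3 - 4))/(Q + 30441/(-14664)) = (-⅘ - (-2)*(-3 - 4))/(3449 + 30441/(-14664)) = (-⅘ - (-2)*(-7))/(3449 + 30441*(-1/14664)) = (-⅘ - 1*14)/(3449 - 10147/4888) = (-⅘ - 14)/(16848565/4888) = -74/5*4888/16848565 = -361712/84242825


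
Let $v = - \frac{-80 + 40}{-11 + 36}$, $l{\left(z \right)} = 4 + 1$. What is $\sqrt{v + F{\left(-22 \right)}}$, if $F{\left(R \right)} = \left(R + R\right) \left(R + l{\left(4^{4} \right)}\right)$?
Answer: $\frac{2 \sqrt{4685}}{5} \approx 27.379$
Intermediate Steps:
$l{\left(z \right)} = 5$
$F{\left(R \right)} = 2 R \left(5 + R\right)$ ($F{\left(R \right)} = \left(R + R\right) \left(R + 5\right) = 2 R \left(5 + R\right)$)
$v = \frac{8}{5}$ ($v = - \frac{-40}{25} = \left(-1\right) \left(- \frac{8}{5}\right) = \frac{8}{5} \approx 1.6$)
$\sqrt{v + F{\left(-22 \right)}} = \sqrt{\frac{8}{5} + 2 \left(-22\right) \left(5 - 22\right)} = \sqrt{\frac{8}{5} + 2 \left(-22\right) \left(-17\right)} = \sqrt{\frac{8}{5} + 748} = \sqrt{\frac{3748}{5}} = \frac{2 \sqrt{4685}}{5}$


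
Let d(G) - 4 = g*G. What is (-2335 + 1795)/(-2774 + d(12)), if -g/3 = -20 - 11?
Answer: 270/827 ≈ 0.32648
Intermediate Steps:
g = 93 (g = -3*(-20 - 11) = -3*(-31) = 93)
d(G) = 4 + 93*G
(-2335 + 1795)/(-2774 + d(12)) = (-2335 + 1795)/(-2774 + (4 + 93*12)) = -540/(-2774 + (4 + 1116)) = -540/(-2774 + 1120) = -540/(-1654) = -540*(-1/1654) = 270/827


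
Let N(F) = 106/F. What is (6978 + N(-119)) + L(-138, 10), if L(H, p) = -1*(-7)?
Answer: 831109/119 ≈ 6984.1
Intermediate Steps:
L(H, p) = 7
(6978 + N(-119)) + L(-138, 10) = (6978 + 106/(-119)) + 7 = (6978 + 106*(-1/119)) + 7 = (6978 - 106/119) + 7 = 830276/119 + 7 = 831109/119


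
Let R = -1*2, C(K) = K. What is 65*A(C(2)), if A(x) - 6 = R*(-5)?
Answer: 1040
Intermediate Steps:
R = -2
A(x) = 16 (A(x) = 6 - 2*(-5) = 6 + 10 = 16)
65*A(C(2)) = 65*16 = 1040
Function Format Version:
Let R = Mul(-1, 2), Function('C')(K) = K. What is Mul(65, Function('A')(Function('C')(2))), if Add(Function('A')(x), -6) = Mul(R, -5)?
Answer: 1040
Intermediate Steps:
R = -2
Function('A')(x) = 16 (Function('A')(x) = Add(6, Mul(-2, -5)) = Add(6, 10) = 16)
Mul(65, Function('A')(Function('C')(2))) = Mul(65, 16) = 1040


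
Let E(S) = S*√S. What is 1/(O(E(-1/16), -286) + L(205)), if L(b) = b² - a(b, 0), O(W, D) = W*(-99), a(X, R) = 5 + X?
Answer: 171274240/7161832355401 - 6336*I/7161832355401 ≈ 2.3915e-5 - 8.8469e-10*I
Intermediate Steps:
E(S) = S^(3/2)
O(W, D) = -99*W
L(b) = -5 + b² - b (L(b) = b² - (5 + b) = b² + (-5 - b) = -5 + b² - b)
1/(O(E(-1/16), -286) + L(205)) = 1/(-99*(-I/64) + (-5 + 205² - 1*205)) = 1/(-99*(-I/64) + (-5 + 42025 - 205)) = 1/(-(-99)*I/64 + 41815) = 1/(99*I/64 + 41815) = 1/(41815 + 99*I/64) = 4096*(41815 - 99*I/64)/7161832355401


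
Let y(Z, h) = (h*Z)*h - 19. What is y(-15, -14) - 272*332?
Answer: -93263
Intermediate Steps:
y(Z, h) = -19 + Z*h² (y(Z, h) = (Z*h)*h - 19 = Z*h² - 19 = -19 + Z*h²)
y(-15, -14) - 272*332 = (-19 - 15*(-14)²) - 272*332 = (-19 - 15*196) - 90304 = (-19 - 2940) - 90304 = -2959 - 90304 = -93263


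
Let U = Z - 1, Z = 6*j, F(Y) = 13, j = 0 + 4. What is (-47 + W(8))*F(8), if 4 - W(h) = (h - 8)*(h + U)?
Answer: -559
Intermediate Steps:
j = 4
Z = 24 (Z = 6*4 = 24)
U = 23 (U = 24 - 1 = 23)
W(h) = 4 - (-8 + h)*(23 + h) (W(h) = 4 - (h - 8)*(h + 23) = 4 - (-8 + h)*(23 + h))
(-47 + W(8))*F(8) = (-47 + (188 - 1*8**2 - 15*8))*13 = (-47 + (188 - 1*64 - 120))*13 = (-47 + (188 - 64 - 120))*13 = (-47 + 4)*13 = -43*13 = -559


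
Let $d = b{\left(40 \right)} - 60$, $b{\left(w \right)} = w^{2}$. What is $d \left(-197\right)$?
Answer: $-303380$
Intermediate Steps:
$d = 1540$ ($d = 40^{2} - 60 = 1600 - 60 = 1540$)
$d \left(-197\right) = 1540 \left(-197\right) = -303380$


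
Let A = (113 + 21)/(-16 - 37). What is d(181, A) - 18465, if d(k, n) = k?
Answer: -18284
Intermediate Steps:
A = -134/53 (A = 134/(-53) = 134*(-1/53) = -134/53 ≈ -2.5283)
d(181, A) - 18465 = 181 - 18465 = -18284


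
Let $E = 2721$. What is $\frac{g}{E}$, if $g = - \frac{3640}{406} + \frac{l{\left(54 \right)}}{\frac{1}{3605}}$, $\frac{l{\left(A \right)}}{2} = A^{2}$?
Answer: $\frac{609706180}{78909} \approx 7726.7$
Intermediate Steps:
$l{\left(A \right)} = 2 A^{2}$
$g = \frac{609706180}{29}$ ($g = - \frac{3640}{406} + \frac{2 \cdot 54^{2}}{\frac{1}{3605}} = \left(-3640\right) \frac{1}{406} + 2 \cdot 2916 \frac{1}{\frac{1}{3605}} = - \frac{260}{29} + 5832 \cdot 3605 = - \frac{260}{29} + 21024360 = \frac{609706180}{29} \approx 2.1024 \cdot 10^{7}$)
$\frac{g}{E} = \frac{609706180}{29 \cdot 2721} = \frac{609706180}{29} \cdot \frac{1}{2721} = \frac{609706180}{78909}$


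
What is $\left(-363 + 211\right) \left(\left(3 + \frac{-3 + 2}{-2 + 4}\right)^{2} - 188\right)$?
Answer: $27626$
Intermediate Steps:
$\left(-363 + 211\right) \left(\left(3 + \frac{-3 + 2}{-2 + 4}\right)^{2} - 188\right) = - 152 \left(\left(3 - \frac{1}{2}\right)^{2} - 188\right) = - 152 \left(\left(\frac{5}{2}\right)^{2} - 188\right) = - 152 \left(\frac{25}{4} - 188\right) = \left(-152\right) \left(- \frac{727}{4}\right) = 27626$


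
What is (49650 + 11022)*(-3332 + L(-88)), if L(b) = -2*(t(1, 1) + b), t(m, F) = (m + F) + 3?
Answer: -192087552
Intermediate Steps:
t(m, F) = 3 + F + m (t(m, F) = (F + m) + 3 = 3 + F + m)
L(b) = -10 - 2*b (L(b) = -2*((3 + 1 + 1) + b) = -2*(5 + b) = -10 - 2*b)
(49650 + 11022)*(-3332 + L(-88)) = (49650 + 11022)*(-3332 + (-10 - 2*(-88))) = 60672*(-3332 + (-10 + 176)) = 60672*(-3332 + 166) = 60672*(-3166) = -192087552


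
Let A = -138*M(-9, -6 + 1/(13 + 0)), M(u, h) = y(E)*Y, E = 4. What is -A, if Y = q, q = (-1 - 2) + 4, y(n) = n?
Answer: 552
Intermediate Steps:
q = 1 (q = -3 + 4 = 1)
Y = 1
M(u, h) = 4 (M(u, h) = 4*1 = 4)
A = -552 (A = -138*4 = -552)
-A = -1*(-552) = 552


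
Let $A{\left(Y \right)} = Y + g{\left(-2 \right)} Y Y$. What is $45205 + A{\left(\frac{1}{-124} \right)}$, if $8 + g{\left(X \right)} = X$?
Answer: $\frac{347535973}{7688} \approx 45205.0$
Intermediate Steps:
$g{\left(X \right)} = -8 + X$
$A{\left(Y \right)} = Y - 10 Y^{2}$ ($A{\left(Y \right)} = Y + \left(-8 - 2\right) Y Y = Y - 10 Y^{2}$)
$45205 + A{\left(\frac{1}{-124} \right)} = 45205 + \frac{1 - \frac{10}{-124}}{-124} = 45205 - \frac{1 - - \frac{5}{62}}{124} = 45205 - \frac{1 + \frac{5}{62}}{124} = 45205 - \frac{67}{7688} = \frac{347535973}{7688}$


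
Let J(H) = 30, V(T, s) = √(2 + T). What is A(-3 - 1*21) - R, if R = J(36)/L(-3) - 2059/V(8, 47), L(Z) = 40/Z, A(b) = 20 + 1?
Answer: 93/4 + 2059*√10/10 ≈ 674.36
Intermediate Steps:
A(b) = 21
R = -9/4 - 2059*√10/10 (R = 30/((40/(-3))) - 2059/√(2 + 8) = 30/((40*(-⅓))) - 2059*√10/10 = 30/(-40/3) - 2059*√10/10 = 30*(-3/40) - 2059*√10/10 = -9/4 - 2059*√10/10 ≈ -653.36)
A(-3 - 1*21) - R = 21 - (-9/4 - 2059*√10/10) = 21 + (9/4 + 2059*√10/10) = 93/4 + 2059*√10/10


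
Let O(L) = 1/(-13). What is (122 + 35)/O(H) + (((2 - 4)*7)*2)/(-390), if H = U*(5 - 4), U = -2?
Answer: -397981/195 ≈ -2040.9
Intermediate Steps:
H = -2 (H = -2*(5 - 4) = -2*1 = -2)
O(L) = -1/13
(122 + 35)/O(H) + (((2 - 4)*7)*2)/(-390) = (122 + 35)/(-1/13) + (((2 - 4)*7)*2)/(-390) = 157*(-13) + (-2*7*2)*(-1/390) = -2041 - 14*2*(-1/390) = -2041 - 28*(-1/390) = -2041 + 14/195 = -397981/195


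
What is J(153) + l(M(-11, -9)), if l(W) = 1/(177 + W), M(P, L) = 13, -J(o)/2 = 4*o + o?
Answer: -290699/190 ≈ -1530.0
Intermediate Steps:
J(o) = -10*o (J(o) = -2*(4*o + o) = -10*o)
J(153) + l(M(-11, -9)) = -10*153 + 1/(177 + 13) = -1530 + 1/190 = -290699/190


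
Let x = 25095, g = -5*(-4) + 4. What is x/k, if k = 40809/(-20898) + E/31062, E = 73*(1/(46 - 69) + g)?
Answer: -8709210153/658169 ≈ -13232.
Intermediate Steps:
g = 24 (g = 20 + 4 = 24)
E = 40223/23 (E = 73*(1/(46 - 69) + 24) = 73*(1/(-23) + 24) = 73*(-1/23 + 24) = 73*(551/23) = 40223/23 ≈ 1748.8)
k = -786511955/414724293 (k = 40809/(-20898) + (40223/23)/31062 = 40809*(-1/20898) + (40223/23)*(1/31062) = -13603/6966 + 40223/714426 = -786511955/414724293 ≈ -1.8965)
x/k = 25095/(-786511955/414724293) = 25095*(-414724293/786511955) = -8709210153/658169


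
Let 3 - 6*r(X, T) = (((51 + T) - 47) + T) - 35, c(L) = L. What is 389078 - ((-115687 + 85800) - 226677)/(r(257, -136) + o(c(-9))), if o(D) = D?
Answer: 1185560/3 ≈ 3.9519e+5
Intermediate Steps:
r(X, T) = 17/3 - T/3 (r(X, T) = ½ - ((((51 + T) - 47) + T) - 35)/6 = ½ - (((4 + T) + T) - 35)/6 = ½ - ((4 + 2*T) - 35)/6 = ½ - (-31 + 2*T)/6 = ½ + (31/6 - T/3) = 17/3 - T/3)
389078 - ((-115687 + 85800) - 226677)/(r(257, -136) + o(c(-9))) = 389078 - ((-115687 + 85800) - 226677)/((17/3 - ⅓*(-136)) - 9) = 389078 - (-29887 - 226677)/((17/3 + 136/3) - 9) = 389078 - (-256564)/(51 - 9) = 389078 - (-256564)/42 = 389078 - 1*(-18326/3) = 389078 + 18326/3 = 1185560/3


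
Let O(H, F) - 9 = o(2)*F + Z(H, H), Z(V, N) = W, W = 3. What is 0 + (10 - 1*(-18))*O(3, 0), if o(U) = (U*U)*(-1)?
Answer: 336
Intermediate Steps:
o(U) = -U**2 (o(U) = U**2*(-1) = -U**2)
Z(V, N) = 3
O(H, F) = 12 - 4*F (O(H, F) = 9 + ((-1*2**2)*F + 3) = 9 + ((-1*4)*F + 3) = 9 + (-4*F + 3) = 9 + (3 - 4*F) = 12 - 4*F)
0 + (10 - 1*(-18))*O(3, 0) = 0 + (10 - 1*(-18))*(12 - 4*0) = 0 + (10 + 18)*(12 + 0) = 0 + 28*12 = 0 + 336 = 336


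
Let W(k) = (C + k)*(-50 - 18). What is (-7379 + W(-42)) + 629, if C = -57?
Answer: -18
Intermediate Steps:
W(k) = 3876 - 68*k (W(k) = (-57 + k)*(-50 - 18) = (-57 + k)*(-68) = 3876 - 68*k)
(-7379 + W(-42)) + 629 = (-7379 + (3876 - 68*(-42))) + 629 = (-7379 + (3876 + 2856)) + 629 = (-7379 + 6732) + 629 = -647 + 629 = -18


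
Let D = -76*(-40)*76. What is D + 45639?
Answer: 276679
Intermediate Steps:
D = 231040 (D = 3040*76 = 231040)
D + 45639 = 231040 + 45639 = 276679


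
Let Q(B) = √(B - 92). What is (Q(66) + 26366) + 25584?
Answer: 51950 + I*√26 ≈ 51950.0 + 5.099*I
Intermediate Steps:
Q(B) = √(-92 + B)
(Q(66) + 26366) + 25584 = (√(-92 + 66) + 26366) + 25584 = (√(-26) + 26366) + 25584 = (I*√26 + 26366) + 25584 = (26366 + I*√26) + 25584 = 51950 + I*√26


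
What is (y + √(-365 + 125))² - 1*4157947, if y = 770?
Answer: -3565287 + 6160*I*√15 ≈ -3.5653e+6 + 23858.0*I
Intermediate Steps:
(y + √(-365 + 125))² - 1*4157947 = (770 + √(-365 + 125))² - 1*4157947 = (770 + √(-240))² - 4157947 = (770 + 4*I*√15)² - 4157947 = -4157947 + (770 + 4*I*√15)²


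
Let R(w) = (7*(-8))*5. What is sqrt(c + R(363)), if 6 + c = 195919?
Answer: 3*sqrt(21737) ≈ 442.30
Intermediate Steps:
R(w) = -280 (R(w) = -56*5 = -280)
c = 195913 (c = -6 + 195919 = 195913)
sqrt(c + R(363)) = sqrt(195913 - 280) = sqrt(195633) = 3*sqrt(21737)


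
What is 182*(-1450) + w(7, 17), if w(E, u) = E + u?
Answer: -263876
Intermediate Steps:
182*(-1450) + w(7, 17) = 182*(-1450) + (7 + 17) = -263900 + 24 = -263876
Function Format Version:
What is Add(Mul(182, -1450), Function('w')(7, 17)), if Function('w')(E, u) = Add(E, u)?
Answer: -263876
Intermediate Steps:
Add(Mul(182, -1450), Function('w')(7, 17)) = Add(Mul(182, -1450), Add(7, 17)) = Add(-263900, 24) = -263876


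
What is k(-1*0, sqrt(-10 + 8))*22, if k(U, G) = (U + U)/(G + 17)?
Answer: 0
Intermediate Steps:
k(U, G) = 2*U/(17 + G) (k(U, G) = (2*U)/(17 + G) = 2*U/(17 + G))
k(-1*0, sqrt(-10 + 8))*22 = (2*(-1*0)/(17 + sqrt(-10 + 8)))*22 = (2*0/(17 + sqrt(-2)))*22 = (2*0/(17 + I*sqrt(2)))*22 = 0*22 = 0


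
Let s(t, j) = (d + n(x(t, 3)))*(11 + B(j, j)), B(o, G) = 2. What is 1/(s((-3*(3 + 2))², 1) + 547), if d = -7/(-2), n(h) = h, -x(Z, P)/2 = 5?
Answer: 2/925 ≈ 0.0021622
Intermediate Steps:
x(Z, P) = -10 (x(Z, P) = -2*5 = -10)
d = 7/2 (d = -7*(-½) = 7/2 ≈ 3.5000)
s(t, j) = -169/2 (s(t, j) = (7/2 - 10)*(11 + 2) = -13/2*13 = -169/2)
1/(s((-3*(3 + 2))², 1) + 547) = 1/(-169/2 + 547) = 1/(925/2) = 2/925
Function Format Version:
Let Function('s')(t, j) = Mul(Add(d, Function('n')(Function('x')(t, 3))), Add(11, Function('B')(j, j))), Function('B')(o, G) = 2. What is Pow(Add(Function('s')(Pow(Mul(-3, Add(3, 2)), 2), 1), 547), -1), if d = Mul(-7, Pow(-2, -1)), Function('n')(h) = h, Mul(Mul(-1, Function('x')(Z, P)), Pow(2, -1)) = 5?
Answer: Rational(2, 925) ≈ 0.0021622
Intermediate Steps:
Function('x')(Z, P) = -10 (Function('x')(Z, P) = Mul(-2, 5) = -10)
d = Rational(7, 2) (d = Mul(-7, Rational(-1, 2)) = Rational(7, 2) ≈ 3.5000)
Function('s')(t, j) = Rational(-169, 2) (Function('s')(t, j) = Mul(Add(Rational(7, 2), -10), Add(11, 2)) = Mul(Rational(-13, 2), 13) = Rational(-169, 2))
Pow(Add(Function('s')(Pow(Mul(-3, Add(3, 2)), 2), 1), 547), -1) = Pow(Add(Rational(-169, 2), 547), -1) = Pow(Rational(925, 2), -1) = Rational(2, 925)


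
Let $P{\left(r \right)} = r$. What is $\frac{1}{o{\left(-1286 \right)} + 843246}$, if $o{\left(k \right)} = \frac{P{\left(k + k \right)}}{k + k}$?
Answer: $\frac{1}{843247} \approx 1.1859 \cdot 10^{-6}$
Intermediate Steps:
$o{\left(k \right)} = 1$ ($o{\left(k \right)} = \frac{k + k}{k + k} = \frac{2 k}{2 k} = \frac{1}{2 k} 2 k = 1$)
$\frac{1}{o{\left(-1286 \right)} + 843246} = \frac{1}{1 + 843246} = \frac{1}{843247}$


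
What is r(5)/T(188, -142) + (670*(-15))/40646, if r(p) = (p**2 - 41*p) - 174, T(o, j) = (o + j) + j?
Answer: 1118657/325168 ≈ 3.4402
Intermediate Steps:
T(o, j) = o + 2*j (T(o, j) = (j + o) + j = o + 2*j)
r(p) = -174 + p**2 - 41*p
r(5)/T(188, -142) + (670*(-15))/40646 = (-174 + 5**2 - 41*5)/(188 + 2*(-142)) + (670*(-15))/40646 = (-174 + 25 - 205)/(188 - 284) - 10050*1/40646 = -354/(-96) - 5025/20323 = -354*(-1/96) - 5025/20323 = 59/16 - 5025/20323 = 1118657/325168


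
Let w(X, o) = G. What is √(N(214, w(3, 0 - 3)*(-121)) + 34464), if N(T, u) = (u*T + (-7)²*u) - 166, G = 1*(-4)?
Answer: √161590 ≈ 401.98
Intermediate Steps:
G = -4
w(X, o) = -4
N(T, u) = -166 + 49*u + T*u (N(T, u) = (T*u + 49*u) - 166 = (49*u + T*u) - 166 = -166 + 49*u + T*u)
√(N(214, w(3, 0 - 3)*(-121)) + 34464) = √((-166 + 49*(-4*(-121)) + 214*(-4*(-121))) + 34464) = √((-166 + 49*484 + 214*484) + 34464) = √((-166 + 23716 + 103576) + 34464) = √(127126 + 34464) = √161590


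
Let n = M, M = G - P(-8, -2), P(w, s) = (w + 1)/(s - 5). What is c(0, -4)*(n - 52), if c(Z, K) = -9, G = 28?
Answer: 225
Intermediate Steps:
P(w, s) = (1 + w)/(-5 + s)
M = 27 (M = 28 - (1 - 8)/(-5 - 2) = 28 - (-7)/(-7) = 28 - (-1)*(-7)/7 = 28 - 1*1 = 28 - 1 = 27)
n = 27
c(0, -4)*(n - 52) = -9*(27 - 52) = -9*(-25) = 225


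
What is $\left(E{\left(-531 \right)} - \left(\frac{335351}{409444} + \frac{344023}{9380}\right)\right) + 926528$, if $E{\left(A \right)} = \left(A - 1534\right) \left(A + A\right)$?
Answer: $\frac{213942549718003}{68581870} \approx 3.1195 \cdot 10^{6}$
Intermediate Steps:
$E{\left(A \right)} = 2 A \left(-1534 + A\right)$ ($E{\left(A \right)} = \left(-1534 + A\right) 2 A = 2 A \left(-1534 + A\right)$)
$\left(E{\left(-531 \right)} - \left(\frac{335351}{409444} + \frac{344023}{9380}\right)\right) + 926528 = \left(2 \left(-531\right) \left(-1534 - 531\right) - \left(\frac{335351}{409444} + \frac{344023}{9380}\right)\right) + 926528 = \left(2 \left(-531\right) \left(-2065\right) - \frac{2571495457}{68581870}\right) + 926528 = \left(2193030 - \frac{2571495457}{68581870}\right) + 926528 = \frac{150399526870643}{68581870} + 926528 = \frac{213942549718003}{68581870}$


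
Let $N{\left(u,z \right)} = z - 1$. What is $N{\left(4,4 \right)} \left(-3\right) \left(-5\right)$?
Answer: $45$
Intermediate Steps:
$N{\left(u,z \right)} = -1 + z$
$N{\left(4,4 \right)} \left(-3\right) \left(-5\right) = \left(-1 + 4\right) \left(-3\right) \left(-5\right) = 3 \left(-3\right) \left(-5\right) = \left(-9\right) \left(-5\right) = 45$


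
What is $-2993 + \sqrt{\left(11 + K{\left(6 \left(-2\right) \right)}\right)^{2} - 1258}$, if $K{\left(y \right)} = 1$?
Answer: $-2993 + i \sqrt{1114} \approx -2993.0 + 33.377 i$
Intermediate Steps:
$-2993 + \sqrt{\left(11 + K{\left(6 \left(-2\right) \right)}\right)^{2} - 1258} = -2993 + \sqrt{\left(11 + 1\right)^{2} - 1258} = -2993 + \sqrt{12^{2} - 1258} = -2993 + \sqrt{144 - 1258} = -2993 + \sqrt{-1114} = -2993 + i \sqrt{1114}$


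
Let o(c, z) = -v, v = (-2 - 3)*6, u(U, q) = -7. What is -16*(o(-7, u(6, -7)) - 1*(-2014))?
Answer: -32704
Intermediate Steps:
v = -30 (v = -5*6 = -30)
o(c, z) = 30 (o(c, z) = -1*(-30) = 30)
-16*(o(-7, u(6, -7)) - 1*(-2014)) = -16*(30 - 1*(-2014)) = -16*(30 + 2014) = -16*2044 = -32704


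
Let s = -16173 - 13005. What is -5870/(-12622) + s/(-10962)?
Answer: 12017546/3843399 ≈ 3.1268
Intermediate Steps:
s = -29178
-5870/(-12622) + s/(-10962) = -5870/(-12622) - 29178/(-10962) = -5870*(-1/12622) - 29178*(-1/10962) = 2935/6311 + 1621/609 = 12017546/3843399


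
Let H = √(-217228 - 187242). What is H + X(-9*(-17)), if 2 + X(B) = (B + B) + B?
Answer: 457 + I*√404470 ≈ 457.0 + 635.98*I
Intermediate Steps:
X(B) = -2 + 3*B (X(B) = -2 + ((B + B) + B) = -2 + (2*B + B) = -2 + 3*B)
H = I*√404470 (H = √(-404470) = I*√404470 ≈ 635.98*I)
H + X(-9*(-17)) = I*√404470 + (-2 + 3*(-9*(-17))) = I*√404470 + (-2 + 3*153) = I*√404470 + (-2 + 459) = I*√404470 + 457 = 457 + I*√404470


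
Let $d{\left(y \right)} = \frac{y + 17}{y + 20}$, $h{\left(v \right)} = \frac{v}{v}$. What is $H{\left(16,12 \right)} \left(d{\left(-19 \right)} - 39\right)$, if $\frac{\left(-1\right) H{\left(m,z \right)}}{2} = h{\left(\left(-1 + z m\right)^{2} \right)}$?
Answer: $82$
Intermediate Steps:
$h{\left(v \right)} = 1$
$H{\left(m,z \right)} = -2$ ($H{\left(m,z \right)} = \left(-2\right) 1 = -2$)
$d{\left(y \right)} = \frac{17 + y}{20 + y}$
$H{\left(16,12 \right)} \left(d{\left(-19 \right)} - 39\right) = - 2 \left(\frac{17 - 19}{20 - 19} - 39\right) = - 2 \left(1^{-1} \left(-2\right) - 39\right) = - 2 \left(1 \left(-2\right) - 39\right) = - 2 \left(-2 - 39\right) = \left(-2\right) \left(-41\right) = 82$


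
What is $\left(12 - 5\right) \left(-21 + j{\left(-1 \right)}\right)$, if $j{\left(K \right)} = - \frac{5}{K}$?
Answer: $-112$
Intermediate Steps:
$\left(12 - 5\right) \left(-21 + j{\left(-1 \right)}\right) = \left(12 - 5\right) \left(-21 - \frac{5}{-1}\right) = \left(12 - 5\right) \left(-21 - -5\right) = 7 \left(-21 + 5\right) = 7 \left(-16\right) = -112$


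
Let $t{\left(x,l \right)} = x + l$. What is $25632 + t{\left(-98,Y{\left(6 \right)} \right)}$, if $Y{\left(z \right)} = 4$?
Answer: $25538$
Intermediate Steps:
$t{\left(x,l \right)} = l + x$
$25632 + t{\left(-98,Y{\left(6 \right)} \right)} = 25632 + \left(4 - 98\right) = 25632 - 94 = 25538$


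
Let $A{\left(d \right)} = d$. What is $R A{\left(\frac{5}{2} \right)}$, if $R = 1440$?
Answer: $3600$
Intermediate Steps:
$R A{\left(\frac{5}{2} \right)} = 1440 \cdot \frac{5}{2} = 3600$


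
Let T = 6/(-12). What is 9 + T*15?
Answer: 3/2 ≈ 1.5000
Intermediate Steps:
T = -1/2 (T = 6*(-1/12) = -1/2 ≈ -0.50000)
9 + T*15 = 9 - 1/2*15 = 9 - 15/2 = 3/2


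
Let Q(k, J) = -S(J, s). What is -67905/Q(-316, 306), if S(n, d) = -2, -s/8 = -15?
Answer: -67905/2 ≈ -33953.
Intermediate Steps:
s = 120 (s = -8*(-15) = 120)
Q(k, J) = 2 (Q(k, J) = -1*(-2) = 2)
-67905/Q(-316, 306) = -67905/2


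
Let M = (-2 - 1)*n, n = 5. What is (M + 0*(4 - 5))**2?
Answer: 225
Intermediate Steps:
M = -15 (M = (-2 - 1)*5 = -3*5 = -15)
(M + 0*(4 - 5))**2 = (-15 + 0*(4 - 5))**2 = (-15 + 0*(-1))**2 = (-15 + 0)**2 = (-15)**2 = 225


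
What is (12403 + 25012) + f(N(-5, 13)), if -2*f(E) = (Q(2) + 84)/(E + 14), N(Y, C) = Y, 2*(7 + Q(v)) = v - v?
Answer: 673393/18 ≈ 37411.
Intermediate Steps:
Q(v) = -7 (Q(v) = -7 + (v - v)/2 = -7 + (1/2)*0 = -7 + 0 = -7)
f(E) = -77/(2*(14 + E)) (f(E) = -(-7 + 84)/(2*(E + 14)) = -77/(2*(14 + E)))
(12403 + 25012) + f(N(-5, 13)) = (12403 + 25012) - 77/(28 + 2*(-5)) = 37415 - 77/(28 - 10) = 37415 - 77/18 = 673393/18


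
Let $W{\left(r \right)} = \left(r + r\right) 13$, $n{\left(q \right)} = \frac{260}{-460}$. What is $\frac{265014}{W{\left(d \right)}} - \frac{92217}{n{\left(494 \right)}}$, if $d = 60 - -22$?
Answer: $\frac{174053769}{1066} \approx 1.6328 \cdot 10^{5}$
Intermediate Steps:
$n{\left(q \right)} = - \frac{13}{23}$ ($n{\left(q \right)} = 260 \left(- \frac{1}{460}\right) = - \frac{13}{23}$)
$d = 82$ ($d = 60 + 22 = 82$)
$W{\left(r \right)} = 26 r$ ($W{\left(r \right)} = 2 r 13 = 26 r$)
$\frac{265014}{W{\left(d \right)}} - \frac{92217}{n{\left(494 \right)}} = \frac{265014}{26 \cdot 82} - \frac{92217}{- \frac{13}{23}} = \frac{265014}{2132} - - \frac{2120991}{13} = 265014 \cdot \frac{1}{2132} + \frac{2120991}{13} = \frac{132507}{1066} + \frac{2120991}{13} = \frac{174053769}{1066}$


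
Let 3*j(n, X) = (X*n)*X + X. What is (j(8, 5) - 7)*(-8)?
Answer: -1472/3 ≈ -490.67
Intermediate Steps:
j(n, X) = X/3 + n*X²/3 (j(n, X) = ((X*n)*X + X)/3 = (n*X² + X)/3 = (X + n*X²)/3 = X/3 + n*X²/3)
(j(8, 5) - 7)*(-8) = ((⅓)*5*(1 + 5*8) - 7)*(-8) = ((⅓)*5*(1 + 40) - 7)*(-8) = ((⅓)*5*41 - 7)*(-8) = (205/3 - 7)*(-8) = (184/3)*(-8) = -1472/3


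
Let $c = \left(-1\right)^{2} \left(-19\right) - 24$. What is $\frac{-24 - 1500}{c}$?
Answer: $\frac{1524}{43} \approx 35.442$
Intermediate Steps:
$c = -43$ ($c = 1 \left(-19\right) - 24 = -19 - 24 = -43$)
$\frac{-24 - 1500}{c} = \frac{-24 - 1500}{-43} = \left(-24 - 1500\right) \left(- \frac{1}{43}\right) = \left(-1524\right) \left(- \frac{1}{43}\right) = \frac{1524}{43}$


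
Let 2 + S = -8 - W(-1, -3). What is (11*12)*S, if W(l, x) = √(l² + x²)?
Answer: -1320 - 132*√10 ≈ -1737.4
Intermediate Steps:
S = -10 - √10 (S = -2 + (-8 - √((-1)² + (-3)²)) = -2 + (-8 - √(1 + 9)) = -2 + (-8 - √10) = -10 - √10 ≈ -13.162)
(11*12)*S = (11*12)*(-10 - √10) = 132*(-10 - √10) = -1320 - 132*√10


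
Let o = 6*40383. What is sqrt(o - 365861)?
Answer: I*sqrt(123563) ≈ 351.52*I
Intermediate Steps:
o = 242298
sqrt(o - 365861) = sqrt(242298 - 365861) = sqrt(-123563) = I*sqrt(123563)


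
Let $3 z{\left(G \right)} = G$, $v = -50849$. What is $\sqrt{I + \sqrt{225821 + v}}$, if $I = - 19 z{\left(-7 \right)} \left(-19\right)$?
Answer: $\frac{\sqrt{-7581 + 18 \sqrt{43743}}}{3} \approx 20.592 i$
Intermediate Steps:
$z{\left(G \right)} = \frac{G}{3}$
$I = - \frac{2527}{3}$ ($I = - 19 \cdot \frac{1}{3} \left(-7\right) \left(-19\right) = \left(-19\right) \left(- \frac{7}{3}\right) \left(-19\right) = \frac{133}{3} \left(-19\right) = - \frac{2527}{3} \approx -842.33$)
$\sqrt{I + \sqrt{225821 + v}} = \sqrt{- \frac{2527}{3} + \sqrt{225821 - 50849}} = \sqrt{- \frac{2527}{3} + \sqrt{174972}} = \sqrt{- \frac{2527}{3} + 2 \sqrt{43743}}$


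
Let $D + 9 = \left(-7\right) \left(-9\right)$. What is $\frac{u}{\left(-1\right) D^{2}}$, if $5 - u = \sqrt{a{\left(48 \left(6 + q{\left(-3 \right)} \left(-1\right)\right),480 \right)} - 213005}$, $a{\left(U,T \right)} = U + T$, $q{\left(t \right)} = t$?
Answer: $- \frac{5}{2916} + \frac{i \sqrt{212093}}{2916} \approx -0.0017147 + 0.15793 i$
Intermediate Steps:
$D = 54$ ($D = -9 - -63 = -9 + 63 = 54$)
$a{\left(U,T \right)} = T + U$
$u = 5 - i \sqrt{212093}$ ($u = 5 - \sqrt{\left(480 + 48 \left(6 - -3\right)\right) - 213005} = 5 - \sqrt{\left(480 + 48 \left(6 + 3\right)\right) - 213005} = 5 - \sqrt{\left(480 + 48 \cdot 9\right) - 213005} = 5 - \sqrt{\left(480 + 432\right) - 213005} = 5 - \sqrt{912 - 213005} = 5 - \sqrt{-212093} = 5 - i \sqrt{212093} \approx 5.0 - 460.54 i$)
$\frac{u}{\left(-1\right) D^{2}} = \frac{5 - i \sqrt{212093}}{\left(-1\right) 54^{2}} = \frac{5 - i \sqrt{212093}}{\left(-1\right) 2916} = \frac{5 - i \sqrt{212093}}{-2916} = \left(5 - i \sqrt{212093}\right) \left(- \frac{1}{2916}\right) = - \frac{5}{2916} + \frac{i \sqrt{212093}}{2916}$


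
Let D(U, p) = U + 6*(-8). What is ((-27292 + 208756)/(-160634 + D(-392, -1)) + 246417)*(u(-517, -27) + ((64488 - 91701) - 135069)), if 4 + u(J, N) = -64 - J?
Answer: -3211672207516101/80537 ≈ -3.9878e+10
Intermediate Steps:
u(J, N) = -68 - J (u(J, N) = -4 + (-64 - J) = -68 - J)
D(U, p) = -48 + U (D(U, p) = U - 48 = -48 + U)
((-27292 + 208756)/(-160634 + D(-392, -1)) + 246417)*(u(-517, -27) + ((64488 - 91701) - 135069)) = ((-27292 + 208756)/(-160634 + (-48 - 392)) + 246417)*((-68 - 1*(-517)) + ((64488 - 91701) - 135069)) = (181464/(-160634 - 440) + 246417)*((-68 + 517) + (-27213 - 135069)) = (181464/(-161074) + 246417)*(449 - 162282) = (181464*(-1/161074) + 246417)*(-161833) = (-90732/80537 + 246417)*(-161833) = (19845595197/80537)*(-161833) = -3211672207516101/80537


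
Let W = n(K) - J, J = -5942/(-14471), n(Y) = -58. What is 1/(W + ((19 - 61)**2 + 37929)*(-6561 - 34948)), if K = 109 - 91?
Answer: -14471/23842662646387 ≈ -6.0694e-10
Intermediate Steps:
K = 18
J = 5942/14471 (J = -5942*(-1/14471) = 5942/14471 ≈ 0.41061)
W = -845260/14471 (W = -58 - 1*5942/14471 = -58 - 5942/14471 = -845260/14471 ≈ -58.411)
1/(W + ((19 - 61)**2 + 37929)*(-6561 - 34948)) = 1/(-845260/14471 + ((19 - 61)**2 + 37929)*(-6561 - 34948)) = 1/(-845260/14471 + ((-42)**2 + 37929)*(-41509)) = 1/(-845260/14471 + (1764 + 37929)*(-41509)) = 1/(-845260/14471 + 39693*(-41509)) = 1/(-845260/14471 - 1647616737) = 1/(-23842662646387/14471) = -14471/23842662646387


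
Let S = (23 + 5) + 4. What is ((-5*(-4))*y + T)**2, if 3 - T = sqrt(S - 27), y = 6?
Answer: (123 - sqrt(5))**2 ≈ 14584.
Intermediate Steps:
S = 32 (S = 28 + 4 = 32)
T = 3 - sqrt(5) (T = 3 - sqrt(32 - 27) = 3 - sqrt(5) ≈ 0.76393)
((-5*(-4))*y + T)**2 = (-5*(-4)*6 + (3 - sqrt(5)))**2 = (20*6 + (3 - sqrt(5)))**2 = (120 + (3 - sqrt(5)))**2 = (123 - sqrt(5))**2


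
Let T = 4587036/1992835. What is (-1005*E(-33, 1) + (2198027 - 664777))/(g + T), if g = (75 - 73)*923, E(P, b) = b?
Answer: 3053511464575/3683360446 ≈ 829.00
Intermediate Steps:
T = 4587036/1992835 (T = 4587036*(1/1992835) = 4587036/1992835 ≈ 2.3018)
g = 1846 (g = 2*923 = 1846)
(-1005*E(-33, 1) + (2198027 - 664777))/(g + T) = (-1005*1 + (2198027 - 664777))/(1846 + 4587036/1992835) = (-1005 + 1533250)/(3683360446/1992835) = 1532245*(1992835/3683360446) = 3053511464575/3683360446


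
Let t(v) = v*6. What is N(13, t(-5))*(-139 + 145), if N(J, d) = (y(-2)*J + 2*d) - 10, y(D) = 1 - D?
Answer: -186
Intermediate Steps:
t(v) = 6*v
N(J, d) = -10 + 2*d + 3*J (N(J, d) = ((1 - 1*(-2))*J + 2*d) - 10 = ((1 + 2)*J + 2*d) - 10 = (3*J + 2*d) - 10 = (2*d + 3*J) - 10 = -10 + 2*d + 3*J)
N(13, t(-5))*(-139 + 145) = (-10 + 2*(6*(-5)) + 3*13)*(-139 + 145) = (-10 + 2*(-30) + 39)*6 = (-10 - 60 + 39)*6 = -31*6 = -186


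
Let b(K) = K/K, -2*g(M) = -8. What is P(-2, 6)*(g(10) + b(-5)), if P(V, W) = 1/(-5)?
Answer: -1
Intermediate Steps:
g(M) = 4 (g(M) = -1/2*(-8) = 4)
b(K) = 1
P(V, W) = -1/5
P(-2, 6)*(g(10) + b(-5)) = -(4 + 1)/5 = -1/5*5 = -1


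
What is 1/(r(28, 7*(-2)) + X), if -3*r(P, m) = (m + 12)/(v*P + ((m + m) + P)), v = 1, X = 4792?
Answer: 42/201265 ≈ 0.00020868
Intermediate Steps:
r(P, m) = -(12 + m)/(3*(2*P + 2*m)) (r(P, m) = -(m + 12)/(3*(1*P + ((m + m) + P))) = -(12 + m)/(3*(P + (2*m + P))) = -(12 + m)/(3*(P + (P + 2*m))) = -(12 + m)/(3*(2*P + 2*m)))
1/(r(28, 7*(-2)) + X) = 1/((-2 - 7*(-2)/6)/(28 + 7*(-2)) + 4792) = 1/((-2 - 1/6*(-14))/(28 - 14) + 4792) = 1/((-2 + 7/3)/14 + 4792) = 1/((1/14)*(1/3) + 4792) = 1/(1/42 + 4792) = 1/(201265/42) = 42/201265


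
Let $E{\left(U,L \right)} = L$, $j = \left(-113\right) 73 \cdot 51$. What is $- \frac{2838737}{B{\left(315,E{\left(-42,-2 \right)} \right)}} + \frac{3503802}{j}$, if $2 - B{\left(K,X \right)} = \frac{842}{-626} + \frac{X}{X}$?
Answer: $- \frac{7329490520837}{6054766} \approx -1.2105 \cdot 10^{6}$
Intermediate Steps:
$j = -420699$ ($j = \left(-8249\right) 51 = -420699$)
$B{\left(K,X \right)} = \frac{734}{313}$ ($B{\left(K,X \right)} = 2 - \left(\frac{842}{-626} + \frac{X}{X}\right) = 2 - \left(842 \left(- \frac{1}{626}\right) + 1\right) = 2 - \left(- \frac{421}{313} + 1\right) = 2 - - \frac{108}{313} = 2 + \frac{108}{313} = \frac{734}{313}$)
$- \frac{2838737}{B{\left(315,E{\left(-42,-2 \right)} \right)}} + \frac{3503802}{j} = - \frac{2838737}{\frac{734}{313}} + \frac{3503802}{-420699} = \left(-2838737\right) \frac{313}{734} + 3503802 \left(- \frac{1}{420699}\right) = - \frac{888524681}{734} - \frac{68702}{8249} = - \frac{7329490520837}{6054766}$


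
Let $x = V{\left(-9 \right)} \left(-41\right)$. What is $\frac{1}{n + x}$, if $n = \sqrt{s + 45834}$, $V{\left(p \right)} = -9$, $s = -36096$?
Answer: $\frac{41}{14047} - \frac{\sqrt{1082}}{42141} \approx 0.0021382$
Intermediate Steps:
$n = 3 \sqrt{1082}$ ($n = \sqrt{-36096 + 45834} = \sqrt{9738} = 3 \sqrt{1082} \approx 98.681$)
$x = 369$ ($x = \left(-9\right) \left(-41\right) = 369$)
$\frac{1}{n + x} = \frac{1}{3 \sqrt{1082} + 369} = \frac{1}{369 + 3 \sqrt{1082}}$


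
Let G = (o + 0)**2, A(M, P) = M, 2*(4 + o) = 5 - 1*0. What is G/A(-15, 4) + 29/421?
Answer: -683/8420 ≈ -0.081116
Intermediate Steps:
o = -3/2 (o = -4 + (5 - 1*0)/2 = -4 + (5 + 0)/2 = -4 + (1/2)*5 = -4 + 5/2 = -3/2 ≈ -1.5000)
G = 9/4 (G = (-3/2 + 0)**2 = (-3/2)**2 = 9/4 ≈ 2.2500)
G/A(-15, 4) + 29/421 = (9/4)/(-15) + 29/421 = (9/4)*(-1/15) + 29*(1/421) = -3/20 + 29/421 = -683/8420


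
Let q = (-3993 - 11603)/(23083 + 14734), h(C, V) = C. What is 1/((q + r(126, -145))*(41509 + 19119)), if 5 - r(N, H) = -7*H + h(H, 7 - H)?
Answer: -37817/1984190805028 ≈ -1.9059e-8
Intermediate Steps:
q = -15596/37817 ≈ -0.41241
r(N, H) = 5 + 6*H (r(N, H) = 5 - (-7*H + H) = 5 - (-6)*H = 5 + 6*H)
1/((q + r(126, -145))*(41509 + 19119)) = 1/((-15596/37817 + (5 + 6*(-145)))*(41509 + 19119)) = 1/((-15596/37817 + (5 - 870))*60628) = 1/((-15596/37817 - 865)*60628) = 1/(-32727301/37817*60628) = 1/(-1984190805028/37817) = -37817/1984190805028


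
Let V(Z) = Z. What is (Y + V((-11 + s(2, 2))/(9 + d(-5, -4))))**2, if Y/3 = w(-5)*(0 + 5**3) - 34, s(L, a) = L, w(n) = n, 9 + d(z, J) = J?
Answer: 62394201/16 ≈ 3.8996e+6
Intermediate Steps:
d(z, J) = -9 + J
Y = -1977 (Y = 3*(-5*(0 + 5**3) - 34) = 3*(-5*(0 + 125) - 34) = 3*(-5*125 - 34) = 3*(-625 - 34) = 3*(-659) = -1977)
(Y + V((-11 + s(2, 2))/(9 + d(-5, -4))))**2 = (-1977 + (-11 + 2)/(9 + (-9 - 4)))**2 = (-1977 - 9/(9 - 13))**2 = (-1977 - 9/(-4))**2 = (-1977 - 9*(-1/4))**2 = (-1977 + 9/4)**2 = (-7899/4)**2 = 62394201/16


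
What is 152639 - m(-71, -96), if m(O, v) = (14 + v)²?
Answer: 145915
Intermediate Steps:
152639 - m(-71, -96) = 152639 - (14 - 96)² = 152639 - 1*(-82)² = 152639 - 1*6724 = 152639 - 6724 = 145915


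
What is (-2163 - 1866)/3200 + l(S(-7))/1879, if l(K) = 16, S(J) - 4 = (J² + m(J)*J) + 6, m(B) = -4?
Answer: -7519291/6012800 ≈ -1.2505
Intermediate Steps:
S(J) = 10 + J² - 4*J (S(J) = 4 + ((J² - 4*J) + 6) = 4 + (6 + J² - 4*J) = 10 + J² - 4*J)
(-2163 - 1866)/3200 + l(S(-7))/1879 = (-2163 - 1866)/3200 + 16/1879 = -4029*1/3200 + 16*(1/1879) = -4029/3200 + 16/1879 = -7519291/6012800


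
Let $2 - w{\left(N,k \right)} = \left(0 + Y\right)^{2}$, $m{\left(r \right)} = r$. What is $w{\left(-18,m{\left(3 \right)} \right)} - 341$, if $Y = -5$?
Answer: $-364$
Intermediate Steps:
$w{\left(N,k \right)} = -23$ ($w{\left(N,k \right)} = 2 - \left(0 - 5\right)^{2} = 2 - \left(-5\right)^{2} = 2 - 25 = -23$)
$w{\left(-18,m{\left(3 \right)} \right)} - 341 = -23 - 341 = -364$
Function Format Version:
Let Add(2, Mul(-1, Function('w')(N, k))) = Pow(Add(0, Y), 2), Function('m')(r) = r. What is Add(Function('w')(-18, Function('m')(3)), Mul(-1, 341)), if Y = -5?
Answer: -364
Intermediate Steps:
Function('w')(N, k) = -23 (Function('w')(N, k) = Add(2, Mul(-1, Pow(Add(0, -5), 2))) = Add(2, Mul(-1, Pow(-5, 2))) = Add(2, Mul(-1, 25)) = Add(2, -25) = -23)
Add(Function('w')(-18, Function('m')(3)), Mul(-1, 341)) = Add(-23, Mul(-1, 341)) = Add(-23, -341) = -364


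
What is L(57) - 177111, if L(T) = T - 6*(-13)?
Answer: -176976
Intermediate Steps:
L(T) = 78 + T (L(T) = T + 78 = 78 + T)
L(57) - 177111 = (78 + 57) - 177111 = 135 - 177111 = -176976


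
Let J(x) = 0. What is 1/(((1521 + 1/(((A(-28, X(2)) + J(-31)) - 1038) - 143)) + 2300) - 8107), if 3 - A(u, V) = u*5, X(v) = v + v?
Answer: -1038/4448869 ≈ -0.00023332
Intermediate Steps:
X(v) = 2*v
A(u, V) = 3 - 5*u (A(u, V) = 3 - u*5 = 3 - 5*u)
1/(((1521 + 1/(((A(-28, X(2)) + J(-31)) - 1038) - 143)) + 2300) - 8107) = 1/(((1521 + 1/((((3 - 5*(-28)) + 0) - 1038) - 143)) + 2300) - 8107) = 1/(((1521 + 1/((((3 + 140) + 0) - 1038) - 143)) + 2300) - 8107) = 1/(((1521 + 1/(((143 + 0) - 1038) - 143)) + 2300) - 8107) = 1/(((1521 + 1/((143 - 1038) - 143)) + 2300) - 8107) = 1/(((1521 + 1/(-895 - 143)) + 2300) - 8107) = 1/(((1521 + 1/(-1038)) + 2300) - 8107) = 1/(((1521 - 1/1038) + 2300) - 8107) = 1/((1578797/1038 + 2300) - 8107) = 1/(3966197/1038 - 8107) = 1/(-4448869/1038) = -1038/4448869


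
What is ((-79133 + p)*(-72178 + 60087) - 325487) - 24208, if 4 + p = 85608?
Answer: -78590556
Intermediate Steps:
p = 85604 (p = -4 + 85608 = 85604)
((-79133 + p)*(-72178 + 60087) - 325487) - 24208 = ((-79133 + 85604)*(-72178 + 60087) - 325487) - 24208 = (6471*(-12091) - 325487) - 24208 = (-78240861 - 325487) - 24208 = -78566348 - 24208 = -78590556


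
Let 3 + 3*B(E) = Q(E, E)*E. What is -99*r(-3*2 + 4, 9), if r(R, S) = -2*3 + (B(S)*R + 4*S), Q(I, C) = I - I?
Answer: -3168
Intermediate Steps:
Q(I, C) = 0
B(E) = -1 (B(E) = -1 + (0*E)/3 = -1 + (⅓)*0 = -1 + 0 = -1)
r(R, S) = -6 - R + 4*S (r(R, S) = -2*3 + (-R + 4*S) = -6 + (-R + 4*S) = -6 - R + 4*S)
-99*r(-3*2 + 4, 9) = -99*(-6 - (-3*2 + 4) + 4*9) = -99*(-6 - (-6 + 4) + 36) = -99*(-6 - 1*(-2) + 36) = -99*(-6 + 2 + 36) = -99*32 = -3168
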